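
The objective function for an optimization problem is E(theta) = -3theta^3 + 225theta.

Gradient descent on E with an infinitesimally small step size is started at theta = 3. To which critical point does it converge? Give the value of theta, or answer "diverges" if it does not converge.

-5

E'(theta) = -9(theta - 5)(theta + 5), so E'(3) = 144.
Gradient descent moves in the -E' direction, i.e. theta is decreasing.
The nearest critical point in that direction is theta = -5, where E'' = 90 > 0 (a local minimum). The iterate converges there.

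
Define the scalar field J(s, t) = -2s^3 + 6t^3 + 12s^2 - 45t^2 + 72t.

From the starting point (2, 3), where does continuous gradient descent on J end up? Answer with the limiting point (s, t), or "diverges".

(0, 4)

J is separable, so gradient descent decouples: s follows -∂J/∂s, t follows -∂J/∂t.
∂J/∂s = -6s(s - 4); at s=2 this is 24, so s decreases.
∂J/∂t = 18(t - 4)(t - 1); at t=3 this is -36, so t increases.
s converges to its nearest critical value 0 (a local min of the s-part); t converges to 4. The iterate converges to (0, 4).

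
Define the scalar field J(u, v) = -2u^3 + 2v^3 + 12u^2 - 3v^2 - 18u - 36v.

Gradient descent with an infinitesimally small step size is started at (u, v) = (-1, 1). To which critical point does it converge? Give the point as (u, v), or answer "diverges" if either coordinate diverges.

J is separable, so gradient descent decouples: u follows -∂J/∂u, v follows -∂J/∂v.
∂J/∂u = -6(u - 3)(u - 1); at u=-1 this is -48, so u increases.
∂J/∂v = 6(v - 3)(v + 2); at v=1 this is -36, so v increases.
u converges to its nearest critical value 1 (a local min of the u-part); v converges to 3. The iterate converges to (1, 3).

(1, 3)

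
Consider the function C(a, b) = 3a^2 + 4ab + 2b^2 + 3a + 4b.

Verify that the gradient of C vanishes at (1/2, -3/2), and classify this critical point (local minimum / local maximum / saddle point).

local minimum

∇C = (6a + 4b + 3, 4a + 4b + 4); substituting (1/2, -3/2) gives ∇C = (0, 0), so (1/2, -3/2) is indeed a critical point.
The Hessian of C is constant: H = [[6, 4], [4, 4]].
det(H) = 6·4 − 4² = 8.
det(H) > 0 and tr(H) = 10 > 0, so H is positive definite and the point is a local minimum.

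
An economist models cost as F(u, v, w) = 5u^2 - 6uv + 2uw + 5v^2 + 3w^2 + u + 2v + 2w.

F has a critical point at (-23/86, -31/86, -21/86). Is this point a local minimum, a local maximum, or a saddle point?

local minimum

The Hessian is constant: H = [[10, -6, 2], [-6, 10, 0], [2, 0, 6]].
Leading principal minors: Δ₁ = 10, Δ₂ = 64, Δ₃ = 344.
All leading minors are positive, so H is positive definite: a local minimum.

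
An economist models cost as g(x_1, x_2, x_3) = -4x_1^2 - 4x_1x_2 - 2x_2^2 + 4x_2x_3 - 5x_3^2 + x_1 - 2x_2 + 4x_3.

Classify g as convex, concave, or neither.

g is quadratic, so its Hessian is the constant matrix H = [[-8, -4, 0], [-4, -4, 4], [0, 4, -10]].
Leading principal minors: -8, 16, -32.
Signs alternate −, +, − ⇒ H ≺ 0 ⇒ concave.

concave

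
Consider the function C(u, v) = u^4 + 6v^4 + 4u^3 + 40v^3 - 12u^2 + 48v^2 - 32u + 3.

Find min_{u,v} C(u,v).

-317

C(u,v) separates as P(u) + Q(v) + 3, so its minimum is min P + min Q + 3.
P'(u) = 4(u - 2)(u + 1)(u + 4) vanishes at u ∈ {-4, -1, 2}; Q'(v) = 24v(v + 1)(v + 4) vanishes at v ∈ {-4, -1, 0}.
Local minima of P (where P''>0): P(-4)=-64, P(2)=-64. Local minima of Q: Q(-4)=-256, Q(0)=0.
So the global minimum of C is P(-4) + Q(-4) + 3 = -64 − 256 + 3 = -317, attained at (-4, -4).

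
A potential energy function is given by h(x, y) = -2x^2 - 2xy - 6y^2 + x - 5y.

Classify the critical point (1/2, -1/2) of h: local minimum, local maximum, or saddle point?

The Hessian of h is constant: H = [[-4, -2], [-2, -12]].
det(H) = (-4)·(-12) − (-2)² = 44.
det(H) > 0 and tr(H) = -16 < 0, so H is negative definite and the point is a local maximum.

local maximum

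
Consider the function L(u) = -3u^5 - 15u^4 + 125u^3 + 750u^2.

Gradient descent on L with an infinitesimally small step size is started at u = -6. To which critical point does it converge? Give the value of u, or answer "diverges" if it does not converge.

-5

L'(u) = -15u(u - 5)(u + 4)(u + 5), so L'(-6) = -1980.
Gradient descent moves in the -L' direction, i.e. u is increasing.
The nearest critical point in that direction is u = -5, where L'' = 750 > 0 (a local minimum). The iterate converges there.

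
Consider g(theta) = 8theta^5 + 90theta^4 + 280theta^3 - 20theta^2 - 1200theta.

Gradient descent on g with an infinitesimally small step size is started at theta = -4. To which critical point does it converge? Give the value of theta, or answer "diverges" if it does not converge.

g'(theta) = 40(theta - 1)(theta + 2)(theta + 3)(theta + 5), so g'(-4) = -400.
Gradient descent moves in the -g' direction, i.e. theta is increasing.
The nearest critical point in that direction is theta = -3, where g'' = 320 > 0 (a local minimum). The iterate converges there.

-3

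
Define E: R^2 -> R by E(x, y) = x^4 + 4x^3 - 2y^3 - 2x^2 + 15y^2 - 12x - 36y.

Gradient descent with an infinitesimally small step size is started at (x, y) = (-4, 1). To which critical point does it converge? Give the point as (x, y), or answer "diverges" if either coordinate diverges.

(-3, 2)

E is separable, so gradient descent decouples: x follows -∂E/∂x, y follows -∂E/∂y.
∂E/∂x = 4(x - 1)(x + 1)(x + 3); at x=-4 this is -60, so x increases.
∂E/∂y = -6(y - 3)(y - 2); at y=1 this is -12, so y increases.
x converges to its nearest critical value -3 (a local min of the x-part); y converges to 2. The iterate converges to (-3, 2).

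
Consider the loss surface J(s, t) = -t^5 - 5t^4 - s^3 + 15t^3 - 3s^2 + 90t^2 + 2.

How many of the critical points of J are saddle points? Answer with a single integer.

J separates as a function of s plus a function of t, so ∇J=0 decouples.
∂J/∂s = -3s(s + 2) = 0 at s ∈ {-2, 0}; ∂J/∂t = -5t(t - 3)(t + 3)(t + 4) = 0 at t ∈ {-4, -3, 0, 3}.
The Hessian is diagonal: diag(J_ss, J_tt). Second derivatives: J_ss(-2)=6, J_ss(0)=-6; J_tt(-4)=140, J_tt(-3)=-90, J_tt(0)=180, J_tt(3)=-630.
Saddle points occur where the two diagonal entries have opposite signs: (-2, -3), (-2, 3), (0, -4), (0, 0). Count: 4.

4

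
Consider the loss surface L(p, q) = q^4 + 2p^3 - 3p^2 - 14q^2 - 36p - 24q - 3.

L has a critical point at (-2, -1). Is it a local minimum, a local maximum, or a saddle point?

local maximum

The mixed partial ∂²L/∂p∂q is 0, so the Hessian at any point is diag(L_pp, L_qq) = diag(6(2p - 1), 4(3q^2 - 7)).
At (-2, -1): H = diag(-30, -16).
Both eigenvalues are negative, so H is negative definite: a local maximum.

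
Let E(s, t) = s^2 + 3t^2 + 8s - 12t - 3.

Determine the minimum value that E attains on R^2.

-31

E(s,t) separates as P(s) + Q(t) − 3, so its minimum is min P + min Q − 3.
P'(s) = 2s + 8 vanishes at s ∈ {-4}; Q'(t) = 6(t - 2) vanishes at t ∈ {2}.
Local minima of P (where P''>0): P(-4)=-16. Local minima of Q: Q(2)=-12.
So the global minimum of E is P(-4) + Q(2) − 3 = -16 − 12 − 3 = -31, attained at (-4, 2).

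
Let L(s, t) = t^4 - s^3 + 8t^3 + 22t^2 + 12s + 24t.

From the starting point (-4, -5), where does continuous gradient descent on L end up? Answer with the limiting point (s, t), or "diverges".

(-2, -3)

L is separable, so gradient descent decouples: s follows -∂L/∂s, t follows -∂L/∂t.
∂L/∂s = -3(s - 2)(s + 2); at s=-4 this is -36, so s increases.
∂L/∂t = 4(t + 1)(t + 2)(t + 3); at t=-5 this is -96, so t increases.
s converges to its nearest critical value -2 (a local min of the s-part); t converges to -3. The iterate converges to (-2, -3).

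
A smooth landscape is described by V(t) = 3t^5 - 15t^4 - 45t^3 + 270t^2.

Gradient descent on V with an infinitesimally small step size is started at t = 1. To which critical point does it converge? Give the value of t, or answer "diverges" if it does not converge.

0

V'(t) = 15t(t - 4)(t - 3)(t + 3), so V'(1) = 360.
Gradient descent moves in the -V' direction, i.e. t is decreasing.
The nearest critical point in that direction is t = 0, where V'' = 540 > 0 (a local minimum). The iterate converges there.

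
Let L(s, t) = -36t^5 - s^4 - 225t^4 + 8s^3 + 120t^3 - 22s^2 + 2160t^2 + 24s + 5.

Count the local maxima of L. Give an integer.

L separates as a function of s plus a function of t, so ∇L=0 decouples.
∂L/∂s = -4(s - 3)(s - 2)(s - 1) = 0 at s ∈ {1, 2, 3}; ∂L/∂t = -180t(t - 2)(t + 3)(t + 4) = 0 at t ∈ {-4, -3, 0, 2}.
The Hessian is diagonal: diag(L_ss, L_tt). Second derivatives: L_ss(1)=-8, L_ss(2)=4, L_ss(3)=-8; L_tt(-4)=4320, L_tt(-3)=-2700, L_tt(0)=4320, L_tt(2)=-10800.
Local maxima occur where both diagonal entries negative: (1, -3), (1, 2), (3, -3), (3, 2). Count: 4.

4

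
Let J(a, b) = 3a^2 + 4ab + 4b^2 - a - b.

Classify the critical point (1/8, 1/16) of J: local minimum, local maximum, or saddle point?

The Hessian of J is constant: H = [[6, 4], [4, 8]].
det(H) = 6·8 − 4² = 32.
det(H) > 0 and tr(H) = 14 > 0, so H is positive definite and the point is a local minimum.

local minimum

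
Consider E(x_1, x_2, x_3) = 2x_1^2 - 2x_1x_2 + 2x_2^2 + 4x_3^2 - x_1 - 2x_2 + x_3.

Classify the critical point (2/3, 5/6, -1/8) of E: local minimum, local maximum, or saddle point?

The Hessian is constant: H = [[4, -2, 0], [-2, 4, 0], [0, 0, 8]].
Leading principal minors: Δ₁ = 4, Δ₂ = 12, Δ₃ = 96.
All leading minors are positive, so H is positive definite: a local minimum.

local minimum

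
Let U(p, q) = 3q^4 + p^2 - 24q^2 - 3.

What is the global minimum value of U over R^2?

U(p,q) separates as A(p) + B(q) − 3, so its minimum is min A + min B − 3.
A'(p) = 2p vanishes at p ∈ {0}; B'(q) = 12q(q - 2)(q + 2) vanishes at q ∈ {-2, 0, 2}.
Local minima of A (where A''>0): A(0)=0. Local minima of B: B(-2)=-48, B(2)=-48.
So the global minimum of U is A(0) + B(-2) − 3 = 0 − 48 − 3 = -51, attained at (0, -2).

-51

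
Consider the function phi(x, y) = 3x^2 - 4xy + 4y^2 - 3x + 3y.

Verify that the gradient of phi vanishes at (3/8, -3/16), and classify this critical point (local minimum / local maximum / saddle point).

local minimum

∇phi = (6x - 4y - 3, -4x + 8y + 3); substituting (3/8, -3/16) gives ∇phi = (0, 0), so (3/8, -3/16) is indeed a critical point.
The Hessian of phi is constant: H = [[6, -4], [-4, 8]].
det(H) = 6·8 − (-4)² = 32.
det(H) > 0 and tr(H) = 14 > 0, so H is positive definite and the point is a local minimum.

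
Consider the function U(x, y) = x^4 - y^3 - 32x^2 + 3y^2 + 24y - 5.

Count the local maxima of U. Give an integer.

U separates as a function of x plus a function of y, so ∇U=0 decouples.
∂U/∂x = 4x(x - 4)(x + 4) = 0 at x ∈ {-4, 0, 4}; ∂U/∂y = -3(y - 4)(y + 2) = 0 at y ∈ {-2, 4}.
The Hessian is diagonal: diag(U_xx, U_yy). Second derivatives: U_xx(-4)=128, U_xx(0)=-64, U_xx(4)=128; U_yy(-2)=18, U_yy(4)=-18.
Local maxima occur where both diagonal entries negative: (0, 4). Count: 1.

1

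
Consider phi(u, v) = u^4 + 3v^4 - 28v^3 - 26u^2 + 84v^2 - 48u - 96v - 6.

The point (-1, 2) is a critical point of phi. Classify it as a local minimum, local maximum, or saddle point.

local maximum

The mixed partial ∂²phi/∂u∂v is 0, so the Hessian at any point is diag(phi_uu, phi_vv) = diag(4(3u^2 - 13), 12(3v^2 - 14v + 14)).
At (-1, 2): H = diag(-40, -24).
Both eigenvalues are negative, so H is negative definite: a local maximum.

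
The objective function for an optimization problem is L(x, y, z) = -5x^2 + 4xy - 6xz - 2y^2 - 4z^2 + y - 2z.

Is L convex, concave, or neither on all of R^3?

L is quadratic, so its Hessian is the constant matrix H = [[-10, 4, -6], [4, -4, 0], [-6, 0, -8]].
Leading principal minors: -10, 24, -48.
Signs alternate −, +, − ⇒ H ≺ 0 ⇒ concave.

concave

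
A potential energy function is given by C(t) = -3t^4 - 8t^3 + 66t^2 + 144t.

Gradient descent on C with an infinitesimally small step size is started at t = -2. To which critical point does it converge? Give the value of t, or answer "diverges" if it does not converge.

-1

C'(t) = -12(t - 3)(t + 1)(t + 4), so C'(-2) = -120.
Gradient descent moves in the -C' direction, i.e. t is increasing.
The nearest critical point in that direction is t = -1, where C'' = 144 > 0 (a local minimum). The iterate converges there.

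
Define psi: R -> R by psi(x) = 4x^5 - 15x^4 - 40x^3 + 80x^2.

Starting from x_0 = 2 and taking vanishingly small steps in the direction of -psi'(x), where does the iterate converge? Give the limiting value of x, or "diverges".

psi'(x) = 20x(x - 4)(x - 1)(x + 2), so psi'(2) = -320.
Gradient descent moves in the -psi' direction, i.e. x is increasing.
The nearest critical point in that direction is x = 4, where psi'' = 1440 > 0 (a local minimum). The iterate converges there.

4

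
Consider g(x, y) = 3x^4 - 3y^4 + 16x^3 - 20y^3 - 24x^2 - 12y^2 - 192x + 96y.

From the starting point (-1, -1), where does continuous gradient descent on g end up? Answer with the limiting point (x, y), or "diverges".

g is separable, so gradient descent decouples: x follows -∂g/∂x, y follows -∂g/∂y.
∂g/∂x = 12(x - 2)(x + 2)(x + 4); at x=-1 this is -108, so x increases.
∂g/∂y = -12(y - 1)(y + 2)(y + 4); at y=-1 this is 72, so y decreases.
x converges to its nearest critical value 2 (a local min of the x-part); y converges to -2. The iterate converges to (2, -2).

(2, -2)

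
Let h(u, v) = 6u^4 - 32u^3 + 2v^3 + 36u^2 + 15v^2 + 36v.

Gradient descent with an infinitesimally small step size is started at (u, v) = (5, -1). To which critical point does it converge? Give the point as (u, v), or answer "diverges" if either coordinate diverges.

h is separable, so gradient descent decouples: u follows -∂h/∂u, v follows -∂h/∂v.
∂h/∂u = 24u(u - 3)(u - 1); at u=5 this is 960, so u decreases.
∂h/∂v = 6(v + 2)(v + 3); at v=-1 this is 12, so v decreases.
u converges to its nearest critical value 3 (a local min of the u-part); v converges to -2. The iterate converges to (3, -2).

(3, -2)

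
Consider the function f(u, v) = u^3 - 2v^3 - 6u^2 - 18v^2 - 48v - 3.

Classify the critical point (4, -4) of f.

The mixed partial ∂²f/∂u∂v is 0, so the Hessian at any point is diag(f_uu, f_vv) = diag(6(u - 2), -12(v + 3)).
At (4, -4): H = diag(12, 12).
Both eigenvalues are positive, so H is positive definite: a local minimum.

local minimum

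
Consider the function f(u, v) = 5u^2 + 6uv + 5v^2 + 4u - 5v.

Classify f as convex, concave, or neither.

f is quadratic, so its Hessian is the constant matrix H = [[10, 6], [6, 10]].
det(H) = 64, tr(H) = 20.
det(H) > 0 and tr(H) > 0, so H is positive definite everywhere: convex.

convex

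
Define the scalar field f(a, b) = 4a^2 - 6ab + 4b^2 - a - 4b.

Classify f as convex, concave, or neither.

f is quadratic, so its Hessian is the constant matrix H = [[8, -6], [-6, 8]].
det(H) = 28, tr(H) = 16.
det(H) > 0 and tr(H) > 0, so H is positive definite everywhere: convex.

convex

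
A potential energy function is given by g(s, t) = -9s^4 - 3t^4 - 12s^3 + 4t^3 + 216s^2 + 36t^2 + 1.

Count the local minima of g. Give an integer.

1

g separates as a function of s plus a function of t, so ∇g=0 decouples.
∂g/∂s = -36s(s - 3)(s + 4) = 0 at s ∈ {-4, 0, 3}; ∂g/∂t = -12t(t - 3)(t + 2) = 0 at t ∈ {-2, 0, 3}.
The Hessian is diagonal: diag(g_ss, g_tt). Second derivatives: g_ss(-4)=-1008, g_ss(0)=432, g_ss(3)=-756; g_tt(-2)=-120, g_tt(0)=72, g_tt(3)=-180.
Local minima occur where both diagonal entries positive: (0, 0). Count: 1.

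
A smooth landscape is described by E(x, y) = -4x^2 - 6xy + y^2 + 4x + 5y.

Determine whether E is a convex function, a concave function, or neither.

neither

E is quadratic, so its Hessian is the constant matrix H = [[-8, -6], [-6, 2]].
det(H) = -52, tr(H) = -6.
det(H) < 0, so H is indefinite: neither convex nor concave.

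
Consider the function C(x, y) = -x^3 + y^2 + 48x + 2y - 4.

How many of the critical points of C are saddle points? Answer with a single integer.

1

C separates as a function of x plus a function of y, so ∇C=0 decouples.
∂C/∂x = -3(x - 4)(x + 4) = 0 at x ∈ {-4, 4}; ∂C/∂y = 2(y + 1) = 0 at y ∈ {-1}.
The Hessian is diagonal: diag(C_xx, C_yy). Second derivatives: C_xx(-4)=24, C_xx(4)=-24; C_yy(-1)=2.
Saddle points occur where the two diagonal entries have opposite signs: (4, -1). Count: 1.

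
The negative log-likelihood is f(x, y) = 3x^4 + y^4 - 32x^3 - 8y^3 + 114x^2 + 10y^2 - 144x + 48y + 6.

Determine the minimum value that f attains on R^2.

-82

f(x,y) separates as P(x) + Q(y) + 6, so its minimum is min P + min Q + 6.
P'(x) = 12(x - 4)(x - 3)(x - 1) vanishes at x ∈ {1, 3, 4}; Q'(y) = 4(y - 4)(y - 3)(y + 1) vanishes at y ∈ {-1, 3, 4}.
Local minima of P (where P''>0): P(1)=-59, P(4)=-32. Local minima of Q: Q(-1)=-29, Q(4)=96.
So the global minimum of f is P(1) + Q(-1) + 6 = -59 − 29 + 6 = -82, attained at (1, -1).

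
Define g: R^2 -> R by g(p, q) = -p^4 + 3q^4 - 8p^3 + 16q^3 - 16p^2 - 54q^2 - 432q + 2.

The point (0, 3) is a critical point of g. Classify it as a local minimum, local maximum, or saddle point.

saddle point

The mixed partial ∂²g/∂p∂q is 0, so the Hessian at any point is diag(g_pp, g_qq) = diag(-4(3p^2 + 12p + 8), 12(3q^2 + 8q - 9)).
At (0, 3): H = diag(-32, 504).
The eigenvalues have opposite signs, so H is indefinite: a saddle point.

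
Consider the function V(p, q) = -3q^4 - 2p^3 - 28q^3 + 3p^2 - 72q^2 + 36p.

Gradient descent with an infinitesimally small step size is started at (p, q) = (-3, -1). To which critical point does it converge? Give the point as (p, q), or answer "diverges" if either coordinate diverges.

(-2, -3)

V is separable, so gradient descent decouples: p follows -∂V/∂p, q follows -∂V/∂q.
∂V/∂p = -6(p - 3)(p + 2); at p=-3 this is -36, so p increases.
∂V/∂q = -12q(q + 3)(q + 4); at q=-1 this is 72, so q decreases.
p converges to its nearest critical value -2 (a local min of the p-part); q converges to -3. The iterate converges to (-2, -3).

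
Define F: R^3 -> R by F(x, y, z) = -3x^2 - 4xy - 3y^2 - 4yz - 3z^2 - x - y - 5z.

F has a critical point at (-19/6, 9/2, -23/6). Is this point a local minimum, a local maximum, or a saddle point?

The Hessian is constant: H = [[-6, -4, 0], [-4, -6, -4], [0, -4, -6]].
Leading principal minors: Δ₁ = -6, Δ₂ = 20, Δ₃ = -24.
The minors alternate sign starting negative (−, +, −), so H is negative definite: a local maximum.

local maximum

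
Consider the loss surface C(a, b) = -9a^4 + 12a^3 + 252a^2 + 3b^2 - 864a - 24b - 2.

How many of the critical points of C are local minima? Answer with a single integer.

C separates as a function of a plus a function of b, so ∇C=0 decouples.
∂C/∂a = -36(a - 3)(a - 2)(a + 4) = 0 at a ∈ {-4, 2, 3}; ∂C/∂b = 6(b - 4) = 0 at b ∈ {4}.
The Hessian is diagonal: diag(C_aa, C_bb). Second derivatives: C_aa(-4)=-1512, C_aa(2)=216, C_aa(3)=-252; C_bb(4)=6.
Local minima occur where both diagonal entries positive: (2, 4). Count: 1.

1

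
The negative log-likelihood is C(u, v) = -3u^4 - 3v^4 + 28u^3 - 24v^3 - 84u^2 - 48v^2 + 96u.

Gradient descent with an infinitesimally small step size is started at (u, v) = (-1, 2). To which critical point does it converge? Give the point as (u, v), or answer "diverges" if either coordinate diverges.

diverges

C is separable, so gradient descent decouples: u follows -∂C/∂u, v follows -∂C/∂v.
∂C/∂u = -12(u - 4)(u - 2)(u - 1); at u=-1 this is 360, so u decreases.
∂C/∂v = -12v(v + 2)(v + 4); at v=2 this is -576, so v increases.
The u-coordinate has no critical point in that direction and runs off to infinity.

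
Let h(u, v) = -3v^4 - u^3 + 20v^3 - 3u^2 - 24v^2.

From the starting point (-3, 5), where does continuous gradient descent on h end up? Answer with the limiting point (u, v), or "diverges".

h is separable, so gradient descent decouples: u follows -∂h/∂u, v follows -∂h/∂v.
∂h/∂u = -3u(u + 2); at u=-3 this is -9, so u increases.
∂h/∂v = -12v(v - 4)(v - 1); at v=5 this is -240, so v increases.
The v-coordinate has no critical point in that direction and runs off to infinity.

diverges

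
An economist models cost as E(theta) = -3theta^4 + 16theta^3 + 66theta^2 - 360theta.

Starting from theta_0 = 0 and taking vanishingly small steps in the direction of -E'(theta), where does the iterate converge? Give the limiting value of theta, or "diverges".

E'(theta) = -12(theta - 5)(theta - 2)(theta + 3), so E'(0) = -360.
Gradient descent moves in the -E' direction, i.e. theta is increasing.
The nearest critical point in that direction is theta = 2, where E'' = 180 > 0 (a local minimum). The iterate converges there.

2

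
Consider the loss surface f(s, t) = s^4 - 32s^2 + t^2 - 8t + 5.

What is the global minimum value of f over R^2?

f(s,t) separates as P(s) + Q(t) + 5, so its minimum is min P + min Q + 5.
P'(s) = 4s(s - 4)(s + 4) vanishes at s ∈ {-4, 0, 4}; Q'(t) = 2(t - 4) vanishes at t ∈ {4}.
Local minima of P (where P''>0): P(-4)=-256, P(4)=-256. Local minima of Q: Q(4)=-16.
So the global minimum of f is P(-4) + Q(4) + 5 = -256 − 16 + 5 = -267, attained at (-4, 4).

-267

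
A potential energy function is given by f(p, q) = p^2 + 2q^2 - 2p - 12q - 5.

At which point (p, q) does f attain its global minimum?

(1, 3)

f(p,q) separates as A(p) + B(q) − 5, so its minimum is min A + min B − 5.
A'(p) = 2p - 2 vanishes at p ∈ {1}; B'(q) = 4q - 12 vanishes at q ∈ {3}.
Local minima of A (where A''>0): A(1)=-1. Local minima of B: B(3)=-18.
So the global minimum of f is A(1) + B(3) − 5 = -1 − 18 − 5 = -24, attained at (1, 3).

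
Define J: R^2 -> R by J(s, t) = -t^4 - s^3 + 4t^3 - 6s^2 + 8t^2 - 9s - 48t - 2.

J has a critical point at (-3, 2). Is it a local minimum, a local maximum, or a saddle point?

The mixed partial ∂²J/∂s∂t is 0, so the Hessian at any point is diag(J_ss, J_tt) = diag(-6(s + 2), 4(-3t^2 + 6t + 4)).
At (-3, 2): H = diag(6, 16).
Both eigenvalues are positive, so H is positive definite: a local minimum.

local minimum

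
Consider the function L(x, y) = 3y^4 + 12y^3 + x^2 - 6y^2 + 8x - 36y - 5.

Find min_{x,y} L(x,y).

-48

L(x,y) separates as P(x) + Q(y) − 5, so its minimum is min P + min Q − 5.
P'(x) = 2x + 8 vanishes at x ∈ {-4}; Q'(y) = 12(y - 1)(y + 1)(y + 3) vanishes at y ∈ {-3, -1, 1}.
Local minima of P (where P''>0): P(-4)=-16. Local minima of Q: Q(-3)=-27, Q(1)=-27.
So the global minimum of L is P(-4) + Q(-3) − 5 = -16 − 27 − 5 = -48, attained at (-4, -3).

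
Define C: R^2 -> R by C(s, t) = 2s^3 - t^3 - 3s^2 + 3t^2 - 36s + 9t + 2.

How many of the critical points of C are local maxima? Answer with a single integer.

1

C separates as a function of s plus a function of t, so ∇C=0 decouples.
∂C/∂s = 6(s - 3)(s + 2) = 0 at s ∈ {-2, 3}; ∂C/∂t = -3(t - 3)(t + 1) = 0 at t ∈ {-1, 3}.
The Hessian is diagonal: diag(C_ss, C_tt). Second derivatives: C_ss(-2)=-30, C_ss(3)=30; C_tt(-1)=12, C_tt(3)=-12.
Local maxima occur where both diagonal entries negative: (-2, 3). Count: 1.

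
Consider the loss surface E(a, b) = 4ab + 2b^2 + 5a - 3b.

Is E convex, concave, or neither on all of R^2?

neither

E is quadratic, so its Hessian is the constant matrix H = [[0, 4], [4, 4]].
det(H) = -16, tr(H) = 4.
det(H) < 0, so H is indefinite: neither convex nor concave.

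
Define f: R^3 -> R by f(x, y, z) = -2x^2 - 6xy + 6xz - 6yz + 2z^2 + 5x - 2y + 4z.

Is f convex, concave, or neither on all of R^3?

neither

f is quadratic, so its Hessian is the constant matrix H = [[-4, -6, 6], [-6, 0, -6], [6, -6, 4]].
Leading principal minors: -4, -36, 432.
Neither pattern holds ⇒ H is indefinite ⇒ neither convex nor concave.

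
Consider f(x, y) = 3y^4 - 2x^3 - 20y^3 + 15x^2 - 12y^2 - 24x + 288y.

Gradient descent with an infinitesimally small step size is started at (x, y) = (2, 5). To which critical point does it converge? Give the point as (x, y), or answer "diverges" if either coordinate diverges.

f is separable, so gradient descent decouples: x follows -∂f/∂x, y follows -∂f/∂y.
∂f/∂x = -6(x - 4)(x - 1); at x=2 this is 12, so x decreases.
∂f/∂y = 12(y - 4)(y - 3)(y + 2); at y=5 this is 168, so y decreases.
x converges to its nearest critical value 1 (a local min of the x-part); y converges to 4. The iterate converges to (1, 4).

(1, 4)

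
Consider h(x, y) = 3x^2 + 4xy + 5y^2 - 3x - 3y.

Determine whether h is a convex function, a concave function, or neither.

convex

h is quadratic, so its Hessian is the constant matrix H = [[6, 4], [4, 10]].
det(H) = 44, tr(H) = 16.
det(H) > 0 and tr(H) > 0, so H is positive definite everywhere: convex.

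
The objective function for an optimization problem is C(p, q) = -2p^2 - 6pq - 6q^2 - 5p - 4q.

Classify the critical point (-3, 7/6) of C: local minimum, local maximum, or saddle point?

The Hessian of C is constant: H = [[-4, -6], [-6, -12]].
det(H) = (-4)·(-12) − (-6)² = 12.
det(H) > 0 and tr(H) = -16 < 0, so H is negative definite and the point is a local maximum.

local maximum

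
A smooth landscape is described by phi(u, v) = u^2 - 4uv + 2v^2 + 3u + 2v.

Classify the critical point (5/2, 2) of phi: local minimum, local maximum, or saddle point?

The Hessian of phi is constant: H = [[2, -4], [-4, 4]].
det(H) = 2·4 − (-4)² = -8.
Since det(H) < 0, H is indefinite and the critical point is a saddle point.

saddle point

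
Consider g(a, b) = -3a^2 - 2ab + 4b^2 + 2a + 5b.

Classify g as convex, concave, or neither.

g is quadratic, so its Hessian is the constant matrix H = [[-6, -2], [-2, 8]].
det(H) = -52, tr(H) = 2.
det(H) < 0, so H is indefinite: neither convex nor concave.

neither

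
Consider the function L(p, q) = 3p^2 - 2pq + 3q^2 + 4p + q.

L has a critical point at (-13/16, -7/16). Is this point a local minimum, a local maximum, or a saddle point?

The Hessian of L is constant: H = [[6, -2], [-2, 6]].
det(H) = 6·6 − (-2)² = 32.
det(H) > 0 and tr(H) = 12 > 0, so H is positive definite and the point is a local minimum.

local minimum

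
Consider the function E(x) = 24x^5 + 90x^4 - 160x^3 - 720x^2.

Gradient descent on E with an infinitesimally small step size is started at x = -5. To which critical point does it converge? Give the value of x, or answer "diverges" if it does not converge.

diverges

E'(x) = 120x(x - 2)(x + 2)(x + 3), so E'(-5) = 25200.
Gradient descent moves in the -E' direction, i.e. x is decreasing.
There is no critical point below x=-5, and E' keeps the same sign, so the iterate runs off to −∞.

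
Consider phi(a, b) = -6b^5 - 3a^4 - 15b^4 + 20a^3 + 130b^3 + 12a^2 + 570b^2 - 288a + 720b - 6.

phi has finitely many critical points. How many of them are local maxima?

4

phi separates as a function of a plus a function of b, so ∇phi=0 decouples.
∂phi/∂a = -12(a - 4)(a - 3)(a + 2) = 0 at a ∈ {-2, 3, 4}; ∂phi/∂b = -30(b - 4)(b + 1)(b + 2)(b + 3) = 0 at b ∈ {-3, -2, -1, 4}.
The Hessian is diagonal: diag(phi_aa, phi_bb). Second derivatives: phi_aa(-2)=-360, phi_aa(3)=60, phi_aa(4)=-72; phi_bb(-3)=420, phi_bb(-2)=-180, phi_bb(-1)=300, phi_bb(4)=-6300.
Local maxima occur where both diagonal entries negative: (-2, -2), (-2, 4), (4, -2), (4, 4). Count: 4.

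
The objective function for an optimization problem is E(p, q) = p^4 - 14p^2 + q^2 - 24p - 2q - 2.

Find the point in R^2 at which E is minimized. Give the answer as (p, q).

E(p,q) separates as A(p) + B(q) − 2, so its minimum is min A + min B − 2.
A'(p) = 4(p - 3)(p + 1)(p + 2) vanishes at p ∈ {-2, -1, 3}; B'(q) = 2q - 2 vanishes at q ∈ {1}.
Local minima of A (where A''>0): A(-2)=8, A(3)=-117. Local minima of B: B(1)=-1.
So the global minimum of E is A(3) + B(1) − 2 = -117 − 1 − 2 = -120, attained at (3, 1).

(3, 1)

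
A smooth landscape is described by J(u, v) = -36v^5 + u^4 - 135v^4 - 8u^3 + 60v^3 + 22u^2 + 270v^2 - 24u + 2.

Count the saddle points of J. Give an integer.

6

J separates as a function of u plus a function of v, so ∇J=0 decouples.
∂J/∂u = 4(u - 3)(u - 2)(u - 1) = 0 at u ∈ {1, 2, 3}; ∂J/∂v = -180v(v - 1)(v + 1)(v + 3) = 0 at v ∈ {-3, -1, 0, 1}.
The Hessian is diagonal: diag(J_uu, J_vv). Second derivatives: J_uu(1)=8, J_uu(2)=-4, J_uu(3)=8; J_vv(-3)=4320, J_vv(-1)=-720, J_vv(0)=540, J_vv(1)=-1440.
Saddle points occur where the two diagonal entries have opposite signs: (1, -1), (1, 1), (2, -3), (2, 0), (3, -1), (3, 1). Count: 6.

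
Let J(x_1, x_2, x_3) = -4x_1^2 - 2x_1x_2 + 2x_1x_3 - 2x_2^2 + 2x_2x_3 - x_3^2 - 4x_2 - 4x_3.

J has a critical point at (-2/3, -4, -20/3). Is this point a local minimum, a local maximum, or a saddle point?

The Hessian is constant: H = [[-8, -2, 2], [-2, -4, 2], [2, 2, -2]].
Leading principal minors: Δ₁ = -8, Δ₂ = 28, Δ₃ = -24.
The minors alternate sign starting negative (−, +, −), so H is negative definite: a local maximum.

local maximum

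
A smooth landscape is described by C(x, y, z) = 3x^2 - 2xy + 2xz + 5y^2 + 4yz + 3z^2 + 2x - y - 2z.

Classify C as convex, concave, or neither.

convex

C is quadratic, so its Hessian is the constant matrix H = [[6, -2, 2], [-2, 10, 4], [2, 4, 6]].
Leading principal minors: 6, 56, 168.
All positive ⇒ H ≻ 0 ⇒ convex.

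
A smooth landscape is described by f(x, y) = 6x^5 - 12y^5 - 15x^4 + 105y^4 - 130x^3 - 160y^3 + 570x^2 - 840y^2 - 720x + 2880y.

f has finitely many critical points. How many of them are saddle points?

8

f separates as a function of x plus a function of y, so ∇f=0 decouples.
∂f/∂x = 30(x - 3)(x - 2)(x - 1)(x + 4) = 0 at x ∈ {-4, 1, 2, 3}; ∂f/∂y = -60(y - 4)(y - 3)(y - 2)(y + 2) = 0 at y ∈ {-2, 2, 3, 4}.
The Hessian is diagonal: diag(f_xx, f_yy). Second derivatives: f_xx(-4)=-6300, f_xx(1)=300, f_xx(2)=-180, f_xx(3)=420; f_yy(-2)=7200, f_yy(2)=-480, f_yy(3)=300, f_yy(4)=-720.
Saddle points occur where the two diagonal entries have opposite signs: (-4, -2), (-4, 3), (1, 2), (1, 4), (2, -2), (2, 3), (3, 2), (3, 4). Count: 8.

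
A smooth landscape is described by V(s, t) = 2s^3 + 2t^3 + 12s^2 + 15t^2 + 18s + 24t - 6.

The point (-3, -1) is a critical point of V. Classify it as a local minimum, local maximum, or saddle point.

The mixed partial ∂²V/∂s∂t is 0, so the Hessian at any point is diag(V_ss, V_tt) = diag(12(s + 2), 6(2t + 5)).
At (-3, -1): H = diag(-12, 18).
The eigenvalues have opposite signs, so H is indefinite: a saddle point.

saddle point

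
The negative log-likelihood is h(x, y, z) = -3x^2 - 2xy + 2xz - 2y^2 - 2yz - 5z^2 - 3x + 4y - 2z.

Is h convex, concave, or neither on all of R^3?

h is quadratic, so its Hessian is the constant matrix H = [[-6, -2, 2], [-2, -4, -2], [2, -2, -10]].
Leading principal minors: -6, 20, -144.
Signs alternate −, +, − ⇒ H ≺ 0 ⇒ concave.

concave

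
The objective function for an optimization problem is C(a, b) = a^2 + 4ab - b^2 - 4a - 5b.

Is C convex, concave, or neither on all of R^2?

neither

C is quadratic, so its Hessian is the constant matrix H = [[2, 4], [4, -2]].
det(H) = -20, tr(H) = 0.
det(H) < 0, so H is indefinite: neither convex nor concave.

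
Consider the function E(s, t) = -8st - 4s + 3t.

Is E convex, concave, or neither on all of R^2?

E is quadratic, so its Hessian is the constant matrix H = [[0, -8], [-8, 0]].
det(H) = -64, tr(H) = 0.
det(H) < 0, so H is indefinite: neither convex nor concave.

neither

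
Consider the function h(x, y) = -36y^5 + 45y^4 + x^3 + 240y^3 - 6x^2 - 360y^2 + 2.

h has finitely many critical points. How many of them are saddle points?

4

h separates as a function of x plus a function of y, so ∇h=0 decouples.
∂h/∂x = 3x(x - 4) = 0 at x ∈ {0, 4}; ∂h/∂y = -180y(y - 2)(y - 1)(y + 2) = 0 at y ∈ {-2, 0, 1, 2}.
The Hessian is diagonal: diag(h_xx, h_yy). Second derivatives: h_xx(0)=-12, h_xx(4)=12; h_yy(-2)=4320, h_yy(0)=-720, h_yy(1)=540, h_yy(2)=-1440.
Saddle points occur where the two diagonal entries have opposite signs: (0, -2), (0, 1), (4, 0), (4, 2). Count: 4.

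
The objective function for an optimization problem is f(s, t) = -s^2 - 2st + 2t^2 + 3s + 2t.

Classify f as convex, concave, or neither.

neither

f is quadratic, so its Hessian is the constant matrix H = [[-2, -2], [-2, 4]].
det(H) = -12, tr(H) = 2.
det(H) < 0, so H is indefinite: neither convex nor concave.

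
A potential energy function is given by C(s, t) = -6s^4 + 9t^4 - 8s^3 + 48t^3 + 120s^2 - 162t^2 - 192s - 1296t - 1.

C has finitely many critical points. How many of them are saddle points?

C separates as a function of s plus a function of t, so ∇C=0 decouples.
∂C/∂s = -24(s - 2)(s - 1)(s + 4) = 0 at s ∈ {-4, 1, 2}; ∂C/∂t = 36(t - 3)(t + 3)(t + 4) = 0 at t ∈ {-4, -3, 3}.
The Hessian is diagonal: diag(C_ss, C_tt). Second derivatives: C_ss(-4)=-720, C_ss(1)=120, C_ss(2)=-144; C_tt(-4)=252, C_tt(-3)=-216, C_tt(3)=1512.
Saddle points occur where the two diagonal entries have opposite signs: (-4, -4), (-4, 3), (1, -3), (2, -4), (2, 3). Count: 5.

5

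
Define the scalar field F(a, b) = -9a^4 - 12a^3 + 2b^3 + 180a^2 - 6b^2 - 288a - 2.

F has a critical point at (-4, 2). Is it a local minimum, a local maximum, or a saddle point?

The mixed partial ∂²F/∂a∂b is 0, so the Hessian at any point is diag(F_aa, F_bb) = diag(36(-3a^2 - 2a + 10), 12(b - 1)).
At (-4, 2): H = diag(-1080, 12).
The eigenvalues have opposite signs, so H is indefinite: a saddle point.

saddle point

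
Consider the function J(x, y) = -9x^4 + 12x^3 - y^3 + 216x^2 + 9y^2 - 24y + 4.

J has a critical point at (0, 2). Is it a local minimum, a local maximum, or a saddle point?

The mixed partial ∂²J/∂x∂y is 0, so the Hessian at any point is diag(J_xx, J_yy) = diag(36(-3x^2 + 2x + 12), 6(-y + 3)).
At (0, 2): H = diag(432, 6).
Both eigenvalues are positive, so H is positive definite: a local minimum.

local minimum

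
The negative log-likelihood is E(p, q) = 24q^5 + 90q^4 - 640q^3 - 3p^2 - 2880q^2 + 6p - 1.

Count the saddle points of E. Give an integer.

2

E separates as a function of p plus a function of q, so ∇E=0 decouples.
∂E/∂p = -6(p - 1) = 0 at p ∈ {1}; ∂E/∂q = 120q(q - 4)(q + 3)(q + 4) = 0 at q ∈ {-4, -3, 0, 4}.
The Hessian is diagonal: diag(E_pp, E_qq). Second derivatives: E_pp(1)=-6; E_qq(-4)=-3840, E_qq(-3)=2520, E_qq(0)=-5760, E_qq(4)=26880.
Saddle points occur where the two diagonal entries have opposite signs: (1, -3), (1, 4). Count: 2.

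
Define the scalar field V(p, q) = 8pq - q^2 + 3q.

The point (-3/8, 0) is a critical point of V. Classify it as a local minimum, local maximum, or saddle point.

saddle point

The Hessian of V is constant: H = [[0, 8], [8, -2]].
det(H) = 0·(-2) − 8² = -64.
Since det(H) < 0, H is indefinite and the critical point is a saddle point.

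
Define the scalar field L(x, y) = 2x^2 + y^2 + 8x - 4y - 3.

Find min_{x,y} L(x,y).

-15

L(x,y) separates as P(x) + Q(y) − 3, so its minimum is min P + min Q − 3.
P'(x) = 4x + 8 vanishes at x ∈ {-2}; Q'(y) = 2y - 4 vanishes at y ∈ {2}.
Local minima of P (where P''>0): P(-2)=-8. Local minima of Q: Q(2)=-4.
So the global minimum of L is P(-2) + Q(2) − 3 = -8 − 4 − 3 = -15, attained at (-2, 2).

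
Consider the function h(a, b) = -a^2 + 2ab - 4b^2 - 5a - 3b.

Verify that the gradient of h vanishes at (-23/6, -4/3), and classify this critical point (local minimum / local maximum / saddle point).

local maximum

∇h = (-2a + 2b - 5, 2a - 8b - 3); substituting (-23/6, -4/3) gives ∇h = (0, 0), so (-23/6, -4/3) is indeed a critical point.
The Hessian of h is constant: H = [[-2, 2], [2, -8]].
det(H) = (-2)·(-8) − 2² = 12.
det(H) > 0 and tr(H) = -10 < 0, so H is negative definite and the point is a local maximum.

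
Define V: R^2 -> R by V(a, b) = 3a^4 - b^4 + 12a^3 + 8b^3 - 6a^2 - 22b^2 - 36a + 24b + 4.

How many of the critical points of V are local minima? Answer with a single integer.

V separates as a function of a plus a function of b, so ∇V=0 decouples.
∂V/∂a = 12(a - 1)(a + 1)(a + 3) = 0 at a ∈ {-3, -1, 1}; ∂V/∂b = -4(b - 3)(b - 2)(b - 1) = 0 at b ∈ {1, 2, 3}.
The Hessian is diagonal: diag(V_aa, V_bb). Second derivatives: V_aa(-3)=96, V_aa(-1)=-48, V_aa(1)=96; V_bb(1)=-8, V_bb(2)=4, V_bb(3)=-8.
Local minima occur where both diagonal entries positive: (-3, 2), (1, 2). Count: 2.

2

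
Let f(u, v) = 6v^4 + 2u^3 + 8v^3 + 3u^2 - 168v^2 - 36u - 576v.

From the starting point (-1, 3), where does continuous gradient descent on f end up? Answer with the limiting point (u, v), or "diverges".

f is separable, so gradient descent decouples: u follows -∂f/∂u, v follows -∂f/∂v.
∂f/∂u = 6(u - 2)(u + 3); at u=-1 this is -36, so u increases.
∂f/∂v = 24(v - 4)(v + 2)(v + 3); at v=3 this is -720, so v increases.
u converges to its nearest critical value 2 (a local min of the u-part); v converges to 4. The iterate converges to (2, 4).

(2, 4)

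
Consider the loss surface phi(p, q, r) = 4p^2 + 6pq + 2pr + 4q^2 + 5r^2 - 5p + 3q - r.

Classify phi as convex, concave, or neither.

convex

phi is quadratic, so its Hessian is the constant matrix H = [[8, 6, 2], [6, 8, 0], [2, 0, 10]].
Leading principal minors: 8, 28, 248.
All positive ⇒ H ≻ 0 ⇒ convex.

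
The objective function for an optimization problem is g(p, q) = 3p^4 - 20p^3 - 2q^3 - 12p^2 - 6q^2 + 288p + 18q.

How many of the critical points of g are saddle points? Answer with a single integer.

g separates as a function of p plus a function of q, so ∇g=0 decouples.
∂g/∂p = 12(p - 4)(p - 3)(p + 2) = 0 at p ∈ {-2, 3, 4}; ∂g/∂q = -6(q - 1)(q + 3) = 0 at q ∈ {-3, 1}.
The Hessian is diagonal: diag(g_pp, g_qq). Second derivatives: g_pp(-2)=360, g_pp(3)=-60, g_pp(4)=72; g_qq(-3)=24, g_qq(1)=-24.
Saddle points occur where the two diagonal entries have opposite signs: (-2, 1), (3, -3), (4, 1). Count: 3.

3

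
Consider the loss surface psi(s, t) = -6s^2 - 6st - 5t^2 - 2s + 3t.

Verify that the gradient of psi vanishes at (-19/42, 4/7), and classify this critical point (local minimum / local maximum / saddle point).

∇psi = (-12s - 6t - 2, -6s - 10t + 3); substituting (-19/42, 4/7) gives ∇psi = (0, 0), so (-19/42, 4/7) is indeed a critical point.
The Hessian of psi is constant: H = [[-12, -6], [-6, -10]].
det(H) = (-12)·(-10) − (-6)² = 84.
det(H) > 0 and tr(H) = -22 < 0, so H is negative definite and the point is a local maximum.

local maximum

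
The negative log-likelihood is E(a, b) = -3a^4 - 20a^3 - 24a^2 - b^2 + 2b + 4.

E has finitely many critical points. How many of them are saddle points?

E separates as a function of a plus a function of b, so ∇E=0 decouples.
∂E/∂a = -12a(a + 1)(a + 4) = 0 at a ∈ {-4, -1, 0}; ∂E/∂b = -2(b - 1) = 0 at b ∈ {1}.
The Hessian is diagonal: diag(E_aa, E_bb). Second derivatives: E_aa(-4)=-144, E_aa(-1)=36, E_aa(0)=-48; E_bb(1)=-2.
Saddle points occur where the two diagonal entries have opposite signs: (-1, 1). Count: 1.

1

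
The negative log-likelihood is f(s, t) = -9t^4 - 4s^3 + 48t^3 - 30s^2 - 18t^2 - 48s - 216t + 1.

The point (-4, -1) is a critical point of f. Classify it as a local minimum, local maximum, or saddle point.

The mixed partial ∂²f/∂s∂t is 0, so the Hessian at any point is diag(f_ss, f_tt) = diag(-12(2s + 5), 36(-3t^2 + 8t - 1)).
At (-4, -1): H = diag(36, -432).
The eigenvalues have opposite signs, so H is indefinite: a saddle point.

saddle point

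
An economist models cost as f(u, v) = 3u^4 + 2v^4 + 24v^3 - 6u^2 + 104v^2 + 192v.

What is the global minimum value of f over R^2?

f(u,v) separates as P(u) + Q(v), so its minimum is min P + min Q.
P'(u) = 12u(u - 1)(u + 1) vanishes at u ∈ {-1, 0, 1}; Q'(v) = 8(v + 2)(v + 3)(v + 4) vanishes at v ∈ {-4, -3, -2}.
Local minima of P (where P''>0): P(-1)=-3, P(1)=-3. Local minima of Q: Q(-4)=-128, Q(-2)=-128.
So the global minimum of f is P(-1) + Q(-4) = -3 − 128 = -131, attained at (-1, -4).

-131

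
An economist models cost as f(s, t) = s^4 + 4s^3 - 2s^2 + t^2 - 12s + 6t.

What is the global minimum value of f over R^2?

f(s,t) separates as P(s) + Q(t), so its minimum is min P + min Q.
P'(s) = 4(s - 1)(s + 1)(s + 3) vanishes at s ∈ {-3, -1, 1}; Q'(t) = 2(t + 3) vanishes at t ∈ {-3}.
Local minima of P (where P''>0): P(-3)=-9, P(1)=-9. Local minima of Q: Q(-3)=-9.
So the global minimum of f is P(-3) + Q(-3) = -9 − 9 = -18, attained at (-3, -3).

-18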